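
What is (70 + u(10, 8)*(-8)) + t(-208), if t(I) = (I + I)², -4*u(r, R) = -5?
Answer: 173116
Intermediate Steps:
u(r, R) = 5/4 (u(r, R) = -¼*(-5) = 5/4)
t(I) = 4*I² (t(I) = (2*I)² = 4*I²)
(70 + u(10, 8)*(-8)) + t(-208) = (70 + (5/4)*(-8)) + 4*(-208)² = (70 - 10) + 4*43264 = 60 + 173056 = 173116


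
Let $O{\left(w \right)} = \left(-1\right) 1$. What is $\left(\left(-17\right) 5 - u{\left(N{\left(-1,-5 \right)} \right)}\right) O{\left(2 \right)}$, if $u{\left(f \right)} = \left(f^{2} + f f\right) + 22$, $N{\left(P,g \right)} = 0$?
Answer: $107$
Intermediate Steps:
$u{\left(f \right)} = 22 + 2 f^{2}$ ($u{\left(f \right)} = \left(f^{2} + f^{2}\right) + 22 = 2 f^{2} + 22 = 22 + 2 f^{2}$)
$O{\left(w \right)} = -1$
$\left(\left(-17\right) 5 - u{\left(N{\left(-1,-5 \right)} \right)}\right) O{\left(2 \right)} = \left(\left(-17\right) 5 - \left(22 + 2 \cdot 0^{2}\right)\right) \left(-1\right) = \left(-85 - \left(22 + 2 \cdot 0\right)\right) \left(-1\right) = \left(-85 - \left(22 + 0\right)\right) \left(-1\right) = \left(-85 - 22\right) \left(-1\right) = \left(-107\right) \left(-1\right) = 107$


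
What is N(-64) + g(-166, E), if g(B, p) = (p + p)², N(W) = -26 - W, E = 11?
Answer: 522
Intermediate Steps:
g(B, p) = 4*p² (g(B, p) = (2*p)² = 4*p²)
N(-64) + g(-166, E) = (-26 - 1*(-64)) + 4*11² = (-26 + 64) + 4*121 = 38 + 484 = 522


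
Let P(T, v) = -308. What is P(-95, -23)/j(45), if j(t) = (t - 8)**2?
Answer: -308/1369 ≈ -0.22498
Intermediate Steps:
j(t) = (-8 + t)**2
P(-95, -23)/j(45) = -308/(-8 + 45)**2 = -308/(37**2) = -308/1369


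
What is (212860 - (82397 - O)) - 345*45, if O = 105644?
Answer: 220582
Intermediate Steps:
(212860 - (82397 - O)) - 345*45 = (212860 - (82397 - 1*105644)) - 345*45 = (212860 - (82397 - 105644)) - 15525 = (212860 - 1*(-23247)) - 15525 = (212860 + 23247) - 15525 = 236107 - 15525 = 220582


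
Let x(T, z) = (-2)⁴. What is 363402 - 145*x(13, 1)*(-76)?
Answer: 539722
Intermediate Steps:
x(T, z) = 16
363402 - 145*x(13, 1)*(-76) = 363402 - 145*16*(-76) = 363402 - 2320*(-76) = 363402 - 1*(-176320) = 363402 + 176320 = 539722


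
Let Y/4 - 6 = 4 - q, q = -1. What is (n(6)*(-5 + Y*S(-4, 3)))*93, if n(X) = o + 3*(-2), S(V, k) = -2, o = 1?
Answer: 43245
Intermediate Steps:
Y = 44 (Y = 24 + 4*(4 - 1*(-1)) = 24 + 4*(4 + 1) = 24 + 4*5 = 24 + 20 = 44)
n(X) = -5 (n(X) = 1 + 3*(-2) = 1 - 6 = -5)
(n(6)*(-5 + Y*S(-4, 3)))*93 = -5*(-5 + 44*(-2))*93 = -5*(-5 - 88)*93 = -5*(-93)*93 = 465*93 = 43245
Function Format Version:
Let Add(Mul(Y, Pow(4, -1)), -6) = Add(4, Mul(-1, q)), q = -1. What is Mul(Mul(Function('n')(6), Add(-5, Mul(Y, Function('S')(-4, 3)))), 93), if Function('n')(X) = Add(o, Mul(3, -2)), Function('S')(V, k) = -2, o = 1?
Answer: 43245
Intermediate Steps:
Y = 44 (Y = Add(24, Mul(4, Add(4, Mul(-1, -1)))) = Add(24, Mul(4, Add(4, 1))) = Add(24, Mul(4, 5)) = Add(24, 20) = 44)
Function('n')(X) = -5 (Function('n')(X) = Add(1, Mul(3, -2)) = Add(1, -6) = -5)
Mul(Mul(Function('n')(6), Add(-5, Mul(Y, Function('S')(-4, 3)))), 93) = Mul(Mul(-5, Add(-5, Mul(44, -2))), 93) = Mul(Mul(-5, Add(-5, -88)), 93) = Mul(Mul(-5, -93), 93) = Mul(465, 93) = 43245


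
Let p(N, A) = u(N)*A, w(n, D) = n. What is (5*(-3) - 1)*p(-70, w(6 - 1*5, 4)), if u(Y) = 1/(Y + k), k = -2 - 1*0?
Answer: 2/9 ≈ 0.22222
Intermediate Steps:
k = -2 (k = -2 + 0 = -2)
u(Y) = 1/(-2 + Y) (u(Y) = 1/(Y - 2) = 1/(-2 + Y))
p(N, A) = A/(-2 + N)
(5*(-3) - 1)*p(-70, w(6 - 1*5, 4)) = (5*(-3) - 1)*((6 - 1*5)/(-2 - 70)) = (-15 - 1)*((6 - 5)/(-72)) = -16*(-1)/72 = -16*(-1/72) = 2/9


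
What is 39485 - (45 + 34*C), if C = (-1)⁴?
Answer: 39406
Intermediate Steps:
C = 1
39485 - (45 + 34*C) = 39485 - (45 + 34*1) = 39485 - (45 + 34) = 39485 - 1*79 = 39485 - 79 = 39406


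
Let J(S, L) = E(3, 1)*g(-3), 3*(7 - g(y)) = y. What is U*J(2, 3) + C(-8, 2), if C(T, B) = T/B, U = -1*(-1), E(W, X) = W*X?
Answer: 20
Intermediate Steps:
U = 1
g(y) = 7 - y/3
J(S, L) = 24 (J(S, L) = (3*1)*(7 - ⅓*(-3)) = 3*(7 + 1) = 3*8 = 24)
U*J(2, 3) + C(-8, 2) = 1*24 - 8/2 = 24 - 8*½ = 24 - 4 = 20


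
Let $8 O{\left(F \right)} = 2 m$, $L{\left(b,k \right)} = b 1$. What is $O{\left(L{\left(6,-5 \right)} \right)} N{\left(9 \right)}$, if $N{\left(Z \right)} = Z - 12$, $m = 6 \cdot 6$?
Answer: $-27$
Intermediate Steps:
$m = 36$
$L{\left(b,k \right)} = b$
$O{\left(F \right)} = 9$ ($O{\left(F \right)} = \frac{2 \cdot 36}{8} = \frac{1}{8} \cdot 72 = 9$)
$N{\left(Z \right)} = -12 + Z$
$O{\left(L{\left(6,-5 \right)} \right)} N{\left(9 \right)} = 9 \left(-12 + 9\right) = 9 \left(-3\right) = -27$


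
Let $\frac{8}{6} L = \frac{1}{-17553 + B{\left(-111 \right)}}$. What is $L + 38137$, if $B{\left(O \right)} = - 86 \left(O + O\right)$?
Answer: $\frac{78257125}{2052} \approx 38137.0$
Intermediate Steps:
$B{\left(O \right)} = - 172 O$ ($B{\left(O \right)} = - 86 \cdot 2 O = - 172 O$)
$L = \frac{1}{2052}$ ($L = \frac{3}{4 \left(-17553 - -19092\right)} = \frac{3}{4 \left(-17553 + 19092\right)} = \frac{3}{4 \cdot 1539} = \frac{3}{4} \cdot \frac{1}{1539} = \frac{1}{2052} \approx 0.00048733$)
$L + 38137 = \frac{1}{2052} + 38137 = \frac{78257125}{2052}$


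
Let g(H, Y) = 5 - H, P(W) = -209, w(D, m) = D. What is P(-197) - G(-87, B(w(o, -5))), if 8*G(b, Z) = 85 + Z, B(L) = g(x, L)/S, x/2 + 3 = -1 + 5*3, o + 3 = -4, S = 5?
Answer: -1096/5 ≈ -219.20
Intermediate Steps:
o = -7 (o = -3 - 4 = -7)
x = 22 (x = -6 + 2*(-1 + 5*3) = -6 + 2*(-1 + 15) = -6 + 2*14 = -6 + 28 = 22)
B(L) = -17/5 (B(L) = (5 - 1*22)/5 = (5 - 22)*(1/5) = -17*1/5 = -17/5)
G(b, Z) = 85/8 + Z/8 (G(b, Z) = (85 + Z)/8 = 85/8 + Z/8)
P(-197) - G(-87, B(w(o, -5))) = -209 - (85/8 + (1/8)*(-17/5)) = -209 - (85/8 - 17/40) = -209 - 1*51/5 = -209 - 51/5 = -1096/5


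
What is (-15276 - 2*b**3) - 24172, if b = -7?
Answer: -38762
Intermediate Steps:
(-15276 - 2*b**3) - 24172 = (-15276 - 2*(-7)**3) - 24172 = (-15276 - 2*(-343)) - 24172 = (-15276 + 686) - 24172 = -14590 - 24172 = -38762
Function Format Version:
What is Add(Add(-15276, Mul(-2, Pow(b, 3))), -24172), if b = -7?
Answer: -38762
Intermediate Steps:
Add(Add(-15276, Mul(-2, Pow(b, 3))), -24172) = Add(Add(-15276, Mul(-2, Pow(-7, 3))), -24172) = Add(Add(-15276, Mul(-2, -343)), -24172) = Add(Add(-15276, 686), -24172) = Add(-14590, -24172) = -38762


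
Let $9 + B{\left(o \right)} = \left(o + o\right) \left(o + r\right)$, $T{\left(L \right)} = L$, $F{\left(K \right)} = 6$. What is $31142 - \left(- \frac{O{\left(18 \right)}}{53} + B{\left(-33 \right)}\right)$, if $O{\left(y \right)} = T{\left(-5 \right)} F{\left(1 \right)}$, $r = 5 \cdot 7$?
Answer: $\frac{1657969}{53} \approx 31282.0$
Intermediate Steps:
$r = 35$
$B{\left(o \right)} = -9 + 2 o \left(35 + o\right)$ ($B{\left(o \right)} = -9 + \left(o + o\right) \left(o + 35\right) = -9 + 2 o \left(35 + o\right)$)
$O{\left(y \right)} = -30$ ($O{\left(y \right)} = \left(-5\right) 6 = -30$)
$31142 - \left(- \frac{O{\left(18 \right)}}{53} + B{\left(-33 \right)}\right) = 31142 - \left(-9 - 2310 + 2178 + \frac{30}{53}\right) = 31142 - \left(- \frac{122877}{53} + 2178\right) = 31142 - - \frac{7443}{53} = 31142 + \left(- \frac{30}{53} + 141\right) = 31142 + \frac{7443}{53} = \frac{1657969}{53}$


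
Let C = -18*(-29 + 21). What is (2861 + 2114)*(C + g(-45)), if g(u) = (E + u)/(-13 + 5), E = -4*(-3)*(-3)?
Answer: 6134175/8 ≈ 7.6677e+5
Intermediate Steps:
E = -36 (E = 12*(-3) = -36)
C = 144 (C = -18*(-8) = 144)
g(u) = 9/2 - u/8 (g(u) = (-36 + u)/(-13 + 5) = (-36 + u)/(-8) = (-36 + u)*(-⅛) = 9/2 - u/8)
(2861 + 2114)*(C + g(-45)) = (2861 + 2114)*(144 + (9/2 - ⅛*(-45))) = 4975*(144 + (9/2 + 45/8)) = 4975*(144 + 81/8) = 4975*(1233/8) = 6134175/8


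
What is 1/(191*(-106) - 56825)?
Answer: -1/77071 ≈ -1.2975e-5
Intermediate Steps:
1/(191*(-106) - 56825) = 1/(-20246 - 56825) = 1/(-77071) = -1/77071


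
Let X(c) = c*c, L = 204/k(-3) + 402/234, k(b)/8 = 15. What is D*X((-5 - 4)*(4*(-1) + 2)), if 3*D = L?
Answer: 23994/65 ≈ 369.14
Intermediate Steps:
k(b) = 120 (k(b) = 8*15 = 120)
L = 1333/390 (L = 204/120 + 402/234 = 204*(1/120) + 402*(1/234) = 17/10 + 67/39 = 1333/390 ≈ 3.4179)
D = 1333/1170 (D = (⅓)*(1333/390) = 1333/1170 ≈ 1.1393)
X(c) = c²
D*X((-5 - 4)*(4*(-1) + 2)) = 1333*((-5 - 4)*(4*(-1) + 2))²/1170 = 1333*(-9*(-4 + 2))²/1170 = 1333*(-9*(-2))²/1170 = (1333/1170)*18² = (1333/1170)*324 = 23994/65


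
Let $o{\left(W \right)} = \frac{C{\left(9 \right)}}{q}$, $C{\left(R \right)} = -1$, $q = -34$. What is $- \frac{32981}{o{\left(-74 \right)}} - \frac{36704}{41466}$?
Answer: $- \frac{23249050834}{20733} \approx -1.1214 \cdot 10^{6}$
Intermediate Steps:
$o{\left(W \right)} = \frac{1}{34}$ ($o{\left(W \right)} = - \frac{1}{-34} = \left(-1\right) \left(- \frac{1}{34}\right) = \frac{1}{34}$)
$- \frac{32981}{o{\left(-74 \right)}} - \frac{36704}{41466} = - 32981 \frac{1}{\frac{1}{34}} - \frac{36704}{41466} = \left(-32981\right) 34 - \frac{18352}{20733} = -1121354 - \frac{18352}{20733} = - \frac{23249050834}{20733}$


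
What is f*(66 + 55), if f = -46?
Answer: -5566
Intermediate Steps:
f*(66 + 55) = -46*(66 + 55) = -46*121 = -5566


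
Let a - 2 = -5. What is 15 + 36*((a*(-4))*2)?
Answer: 879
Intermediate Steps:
a = -3 (a = 2 - 5 = -3)
15 + 36*((a*(-4))*2) = 15 + 36*(-3*(-4)*2) = 15 + 36*(12*2) = 15 + 36*24 = 15 + 864 = 879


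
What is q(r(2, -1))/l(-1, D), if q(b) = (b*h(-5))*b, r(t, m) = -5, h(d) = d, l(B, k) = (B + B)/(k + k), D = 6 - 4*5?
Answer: -1750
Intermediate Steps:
D = -14 (D = 6 - 20 = -14)
l(B, k) = B/k (l(B, k) = (2*B)/((2*k)) = (2*B)*(1/(2*k)) = B/k)
q(b) = -5*b² (q(b) = (b*(-5))*b = (-5*b)*b = -5*b²)
q(r(2, -1))/l(-1, D) = (-5*(-5)²)/((-1/(-14))) = (-5*25)/((-1*(-1/14))) = -125/1/14 = -125*14 = -1750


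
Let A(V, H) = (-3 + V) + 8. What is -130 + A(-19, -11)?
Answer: -144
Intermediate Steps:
A(V, H) = 5 + V
-130 + A(-19, -11) = -130 + (5 - 19) = -130 - 14 = -144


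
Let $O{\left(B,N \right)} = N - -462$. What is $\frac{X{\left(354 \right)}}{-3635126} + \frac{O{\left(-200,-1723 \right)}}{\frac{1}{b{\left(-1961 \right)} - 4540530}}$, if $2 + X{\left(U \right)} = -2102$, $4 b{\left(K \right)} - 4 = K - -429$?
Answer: $\frac{10407529376833068}{1817563} \approx 5.7261 \cdot 10^{9}$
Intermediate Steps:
$b{\left(K \right)} = \frac{433}{4} + \frac{K}{4}$ ($b{\left(K \right)} = 1 + \frac{K - -429}{4} = 1 + \frac{K + 429}{4} = 1 + \frac{429 + K}{4} = 1 + \left(\frac{429}{4} + \frac{K}{4}\right) = \frac{433}{4} + \frac{K}{4}$)
$X{\left(U \right)} = -2104$ ($X{\left(U \right)} = -2 - 2102 = -2104$)
$O{\left(B,N \right)} = 462 + N$ ($O{\left(B,N \right)} = N + 462 = 462 + N$)
$\frac{X{\left(354 \right)}}{-3635126} + \frac{O{\left(-200,-1723 \right)}}{\frac{1}{b{\left(-1961 \right)} - 4540530}} = - \frac{2104}{-3635126} + \frac{462 - 1723}{\frac{1}{\left(\frac{433}{4} + \frac{1}{4} \left(-1961\right)\right) - 4540530}} = \left(-2104\right) \left(- \frac{1}{3635126}\right) - \frac{1261}{\frac{1}{\left(\frac{433}{4} - \frac{1961}{4}\right) - 4540530}} = \frac{1052}{1817563} - \frac{1261}{\frac{1}{-382 - 4540530}} = \frac{1052}{1817563} - \frac{1261}{\frac{1}{-4540912}} = \frac{1052}{1817563} - \frac{1261}{- \frac{1}{4540912}} = \frac{1052}{1817563} - -5726090032 = \frac{1052}{1817563} + 5726090032 = \frac{10407529376833068}{1817563}$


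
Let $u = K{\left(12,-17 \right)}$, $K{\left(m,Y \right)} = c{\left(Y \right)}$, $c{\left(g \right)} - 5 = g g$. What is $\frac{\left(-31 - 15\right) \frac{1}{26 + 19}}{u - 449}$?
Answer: $\frac{46}{6975} \approx 0.006595$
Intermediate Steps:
$c{\left(g \right)} = 5 + g^{2}$ ($c{\left(g \right)} = 5 + g g = 5 + g^{2}$)
$K{\left(m,Y \right)} = 5 + Y^{2}$
$u = 294$ ($u = 5 + \left(-17\right)^{2} = 5 + 289 = 294$)
$\frac{\left(-31 - 15\right) \frac{1}{26 + 19}}{u - 449} = \frac{\left(-31 - 15\right) \frac{1}{26 + 19}}{294 - 449} = \frac{\left(-46\right) \frac{1}{45}}{-155} = - \frac{\left(-46\right) \frac{1}{45}}{155} = \left(- \frac{1}{155}\right) \left(- \frac{46}{45}\right) = \frac{46}{6975}$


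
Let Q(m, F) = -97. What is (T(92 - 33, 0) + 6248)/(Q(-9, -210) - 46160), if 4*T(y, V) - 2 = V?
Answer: -12497/92514 ≈ -0.13508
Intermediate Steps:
T(y, V) = 1/2 + V/4
(T(92 - 33, 0) + 6248)/(Q(-9, -210) - 46160) = ((1/2 + (1/4)*0) + 6248)/(-97 - 46160) = ((1/2 + 0) + 6248)/(-46257) = (1/2 + 6248)*(-1/46257) = (12497/2)*(-1/46257) = -12497/92514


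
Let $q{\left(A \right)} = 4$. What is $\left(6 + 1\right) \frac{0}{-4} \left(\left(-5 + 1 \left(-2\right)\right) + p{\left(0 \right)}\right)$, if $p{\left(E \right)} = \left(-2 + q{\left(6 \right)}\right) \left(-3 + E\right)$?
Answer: $0$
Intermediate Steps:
$p{\left(E \right)} = -6 + 2 E$ ($p{\left(E \right)} = \left(-2 + 4\right) \left(-3 + E\right) = 2 \left(-3 + E\right) = -6 + 2 E$)
$\left(6 + 1\right) \frac{0}{-4} \left(\left(-5 + 1 \left(-2\right)\right) + p{\left(0 \right)}\right) = \left(6 + 1\right) \frac{0}{-4} \left(\left(-5 + 1 \left(-2\right)\right) + \left(-6 + 2 \cdot 0\right)\right) = 7 \cdot 0 \left(- \frac{1}{4}\right) \left(\left(-5 - 2\right) + \left(-6 + 0\right)\right) = 7 \cdot 0 \left(-7 - 6\right) = 0 \left(-13\right) = 0$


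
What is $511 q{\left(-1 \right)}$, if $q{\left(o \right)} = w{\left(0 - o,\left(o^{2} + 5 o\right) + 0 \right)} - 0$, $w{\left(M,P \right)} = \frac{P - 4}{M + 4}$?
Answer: $- \frac{4088}{5} \approx -817.6$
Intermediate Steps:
$w{\left(M,P \right)} = \frac{-4 + P}{4 + M}$
$q{\left(o \right)} = \frac{-4 + o^{2} + 5 o}{4 - o}$ ($q{\left(o \right)} = \frac{-4 + \left(\left(o^{2} + 5 o\right) + 0\right)}{4 + \left(0 - o\right)} - 0 = \frac{-4 + \left(o^{2} + 5 o\right)}{4 - o} + 0 = \frac{-4 + o^{2} + 5 o}{4 - o} + 0 = \frac{-4 + o^{2} + 5 o}{4 - o}$)
$511 q{\left(-1 \right)} = 511 \frac{4 - - (5 - 1)}{-4 - 1} = 511 \frac{4 - \left(-1\right) 4}{-5} = 511 \left(- \frac{4 + 4}{5}\right) = 511 \left(\left(- \frac{1}{5}\right) 8\right) = 511 \left(- \frac{8}{5}\right) = - \frac{4088}{5}$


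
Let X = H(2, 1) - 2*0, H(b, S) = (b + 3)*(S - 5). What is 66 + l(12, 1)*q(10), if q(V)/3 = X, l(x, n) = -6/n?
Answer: 426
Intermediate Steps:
H(b, S) = (-5 + S)*(3 + b) (H(b, S) = (3 + b)*(-5 + S) = (-5 + S)*(3 + b))
X = -20 (X = (-15 - 5*2 + 3*1 + 1*2) - 2*0 = (-15 - 10 + 3 + 2) + 0 = -20 + 0 = -20)
q(V) = -60 (q(V) = 3*(-20) = -60)
66 + l(12, 1)*q(10) = 66 - 6/1*(-60) = 66 - 6*1*(-60) = 66 - 6*(-60) = 66 + 360 = 426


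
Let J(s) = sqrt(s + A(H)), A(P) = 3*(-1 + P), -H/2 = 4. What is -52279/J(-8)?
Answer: 52279*I*sqrt(35)/35 ≈ 8836.8*I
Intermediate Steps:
H = -8 (H = -2*4 = -8)
A(P) = -3 + 3*P
J(s) = sqrt(-27 + s) (J(s) = sqrt(s + (-3 + 3*(-8))) = sqrt(s + (-3 - 24)) = sqrt(s - 27) = sqrt(-27 + s))
-52279/J(-8) = -52279/sqrt(-27 - 8) = -52279*(-I*sqrt(35)/35) = -(-52279)*I*sqrt(35)/35 = 52279*I*sqrt(35)/35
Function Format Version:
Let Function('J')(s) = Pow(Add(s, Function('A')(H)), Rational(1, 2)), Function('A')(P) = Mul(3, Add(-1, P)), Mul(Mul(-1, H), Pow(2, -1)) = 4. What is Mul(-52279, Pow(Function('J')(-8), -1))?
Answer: Mul(Rational(52279, 35), I, Pow(35, Rational(1, 2))) ≈ Mul(8836.8, I)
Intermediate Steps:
H = -8 (H = Mul(-2, 4) = -8)
Function('A')(P) = Add(-3, Mul(3, P))
Function('J')(s) = Pow(Add(-27, s), Rational(1, 2)) (Function('J')(s) = Pow(Add(s, Add(-3, Mul(3, -8))), Rational(1, 2)) = Pow(Add(s, Add(-3, -24)), Rational(1, 2)) = Pow(Add(s, -27), Rational(1, 2)) = Pow(Add(-27, s), Rational(1, 2)))
Mul(-52279, Pow(Function('J')(-8), -1)) = Mul(-52279, Pow(Pow(Add(-27, -8), Rational(1, 2)), -1)) = Mul(-52279, Pow(Pow(-35, Rational(1, 2)), -1)) = Mul(-52279, Pow(Mul(I, Pow(35, Rational(1, 2))), -1)) = Mul(-52279, Mul(Rational(-1, 35), I, Pow(35, Rational(1, 2)))) = Mul(Rational(52279, 35), I, Pow(35, Rational(1, 2)))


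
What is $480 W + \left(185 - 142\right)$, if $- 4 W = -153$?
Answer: $18403$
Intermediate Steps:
$W = \frac{153}{4}$ ($W = \left(- \frac{1}{4}\right) \left(-153\right) = \frac{153}{4} \approx 38.25$)
$480 W + \left(185 - 142\right) = 480 \cdot \frac{153}{4} + \left(185 - 142\right) = 18360 + \left(185 - 142\right) = 18360 + 43 = 18403$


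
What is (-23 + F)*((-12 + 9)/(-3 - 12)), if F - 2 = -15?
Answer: -36/5 ≈ -7.2000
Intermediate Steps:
F = -13 (F = 2 - 15 = -13)
(-23 + F)*((-12 + 9)/(-3 - 12)) = (-23 - 13)*((-12 + 9)/(-3 - 12)) = -(-108)/(-15) = -(-108)*(-1)/15 = -36*⅕ = -36/5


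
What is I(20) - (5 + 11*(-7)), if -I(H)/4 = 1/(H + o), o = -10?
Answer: 358/5 ≈ 71.600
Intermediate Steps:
I(H) = -4/(-10 + H) (I(H) = -4/(H - 10) = -4/(-10 + H))
I(20) - (5 + 11*(-7)) = -4/(-10 + 20) - (5 + 11*(-7)) = -4/10 - (5 - 77) = -4*⅒ - 1*(-72) = -⅖ + 72 = 358/5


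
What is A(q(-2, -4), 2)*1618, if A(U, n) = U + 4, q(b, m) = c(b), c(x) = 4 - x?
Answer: 16180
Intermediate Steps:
q(b, m) = 4 - b
A(U, n) = 4 + U
A(q(-2, -4), 2)*1618 = (4 + (4 - 1*(-2)))*1618 = (4 + (4 + 2))*1618 = (4 + 6)*1618 = 10*1618 = 16180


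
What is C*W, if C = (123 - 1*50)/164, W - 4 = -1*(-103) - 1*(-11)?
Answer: 4307/82 ≈ 52.524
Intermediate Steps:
W = 118 (W = 4 + (-1*(-103) - 1*(-11)) = 4 + (103 + 11) = 4 + 114 = 118)
C = 73/164 (C = (123 - 50)*(1/164) = 73*(1/164) = 73/164 ≈ 0.44512)
C*W = (73/164)*118 = 4307/82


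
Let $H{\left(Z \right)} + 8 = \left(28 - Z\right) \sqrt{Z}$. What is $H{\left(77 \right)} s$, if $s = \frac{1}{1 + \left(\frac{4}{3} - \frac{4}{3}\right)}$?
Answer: $-8 - 49 \sqrt{77} \approx -437.97$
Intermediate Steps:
$H{\left(Z \right)} = -8 + \sqrt{Z} \left(28 - Z\right)$ ($H{\left(Z \right)} = -8 + \left(28 - Z\right) \sqrt{Z} = -8 + \sqrt{Z} \left(28 - Z\right)$)
$s = 1$ ($s = \frac{1}{1 + \left(4 \cdot \frac{1}{3} - \frac{4}{3}\right)} = \frac{1}{1 + \left(\frac{4}{3} - \frac{4}{3}\right)} = \frac{1}{1 + 0} = 1^{-1} = 1$)
$H{\left(77 \right)} s = \left(-8 - 77^{\frac{3}{2}} + 28 \sqrt{77}\right) 1 = \left(-8 - 77 \sqrt{77} + 28 \sqrt{77}\right) 1 = \left(-8 - 49 \sqrt{77}\right) 1 = -8 - 49 \sqrt{77}$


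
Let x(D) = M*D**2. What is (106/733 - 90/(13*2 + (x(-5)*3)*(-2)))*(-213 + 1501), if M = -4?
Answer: 248584/229429 ≈ 1.0835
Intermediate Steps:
x(D) = -4*D**2
(106/733 - 90/(13*2 + (x(-5)*3)*(-2)))*(-213 + 1501) = (106/733 - 90/(13*2 + (-4*(-5)**2*3)*(-2)))*(-213 + 1501) = (106*(1/733) - 90/(26 + (-4*25*3)*(-2)))*1288 = (106/733 - 90/(26 - 100*3*(-2)))*1288 = (106/733 - 90/(26 - 300*(-2)))*1288 = (106/733 - 90/(26 + 600))*1288 = (106/733 - 90/626)*1288 = (106/733 - 90*1/626)*1288 = (106/733 - 45/313)*1288 = (193/229429)*1288 = 248584/229429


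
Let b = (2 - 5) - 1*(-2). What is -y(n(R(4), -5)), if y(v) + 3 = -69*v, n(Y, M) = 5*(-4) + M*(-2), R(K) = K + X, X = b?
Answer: -687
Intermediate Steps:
b = -1 (b = -3 + 2 = -1)
X = -1
R(K) = -1 + K (R(K) = K - 1 = -1 + K)
n(Y, M) = -20 - 2*M
y(v) = -3 - 69*v
-y(n(R(4), -5)) = -(-3 - 69*(-20 - 2*(-5))) = -(-3 - 69*(-20 + 10)) = -(-3 - 69*(-10)) = -(-3 + 690) = -1*687 = -687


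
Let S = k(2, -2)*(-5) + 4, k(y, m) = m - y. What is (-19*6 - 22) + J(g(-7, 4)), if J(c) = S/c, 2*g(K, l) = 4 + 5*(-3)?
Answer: -1544/11 ≈ -140.36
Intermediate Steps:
g(K, l) = -11/2 (g(K, l) = (4 + 5*(-3))/2 = (4 - 15)/2 = (½)*(-11) = -11/2)
S = 24 (S = (-2 - 1*2)*(-5) + 4 = (-2 - 2)*(-5) + 4 = -4*(-5) + 4 = 20 + 4 = 24)
J(c) = 24/c
(-19*6 - 22) + J(g(-7, 4)) = (-19*6 - 22) + 24/(-11/2) = (-114 - 22) + 24*(-2/11) = -136 - 48/11 = -1544/11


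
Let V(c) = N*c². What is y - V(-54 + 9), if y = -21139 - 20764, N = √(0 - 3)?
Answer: -41903 - 2025*I*√3 ≈ -41903.0 - 3507.4*I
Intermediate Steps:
N = I*√3 (N = √(-3) = I*√3 ≈ 1.732*I)
V(c) = I*√3*c² (V(c) = (I*√3)*c² = I*√3*c²)
y = -41903
y - V(-54 + 9) = -41903 - I*√3*(-54 + 9)² = -41903 - I*√3*(-45)² = -41903 - I*√3*2025 = -41903 - 2025*I*√3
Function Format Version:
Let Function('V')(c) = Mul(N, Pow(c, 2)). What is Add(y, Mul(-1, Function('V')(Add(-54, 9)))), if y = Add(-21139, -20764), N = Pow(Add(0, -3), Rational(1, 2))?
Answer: Add(-41903, Mul(-2025, I, Pow(3, Rational(1, 2)))) ≈ Add(-41903., Mul(-3507.4, I))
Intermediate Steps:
N = Mul(I, Pow(3, Rational(1, 2))) (N = Pow(-3, Rational(1, 2)) = Mul(I, Pow(3, Rational(1, 2))) ≈ Mul(1.7320, I))
Function('V')(c) = Mul(I, Pow(3, Rational(1, 2)), Pow(c, 2)) (Function('V')(c) = Mul(Mul(I, Pow(3, Rational(1, 2))), Pow(c, 2)) = Mul(I, Pow(3, Rational(1, 2)), Pow(c, 2)))
y = -41903
Add(y, Mul(-1, Function('V')(Add(-54, 9)))) = Add(-41903, Mul(-1, Mul(I, Pow(3, Rational(1, 2)), Pow(Add(-54, 9), 2)))) = Add(-41903, Mul(-1, Mul(I, Pow(3, Rational(1, 2)), Pow(-45, 2)))) = Add(-41903, Mul(-1, Mul(I, Pow(3, Rational(1, 2)), 2025))) = Add(-41903, Mul(-1, Mul(2025, I, Pow(3, Rational(1, 2))))) = Add(-41903, Mul(-2025, I, Pow(3, Rational(1, 2))))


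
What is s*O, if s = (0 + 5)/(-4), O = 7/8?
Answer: -35/32 ≈ -1.0938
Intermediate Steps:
O = 7/8 (O = 7*(⅛) = 7/8 ≈ 0.87500)
s = -5/4 (s = 5*(-¼) = -5/4 ≈ -1.2500)
s*O = -5/4*7/8 = -35/32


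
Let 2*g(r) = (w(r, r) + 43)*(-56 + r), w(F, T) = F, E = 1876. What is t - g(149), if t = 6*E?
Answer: 2328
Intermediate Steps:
g(r) = (-56 + r)*(43 + r)/2 (g(r) = ((r + 43)*(-56 + r))/2 = ((43 + r)*(-56 + r))/2 = ((-56 + r)*(43 + r))/2 = (-56 + r)*(43 + r)/2)
t = 11256 (t = 6*1876 = 11256)
t - g(149) = 11256 - (-1204 + (½)*149² - 13/2*149) = 11256 - (-1204 + (½)*22201 - 1937/2) = 11256 - (-1204 + 22201/2 - 1937/2) = 11256 - 1*8928 = 11256 - 8928 = 2328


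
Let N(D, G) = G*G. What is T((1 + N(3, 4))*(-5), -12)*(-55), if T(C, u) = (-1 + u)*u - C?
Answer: -13255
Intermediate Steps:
N(D, G) = G**2
T(C, u) = -C + u*(-1 + u) (T(C, u) = u*(-1 + u) - C = -C + u*(-1 + u))
T((1 + N(3, 4))*(-5), -12)*(-55) = ((-12)**2 - (1 + 4**2)*(-5) - 1*(-12))*(-55) = (144 - (1 + 16)*(-5) + 12)*(-55) = (144 - 17*(-5) + 12)*(-55) = (144 - 1*(-85) + 12)*(-55) = (144 + 85 + 12)*(-55) = 241*(-55) = -13255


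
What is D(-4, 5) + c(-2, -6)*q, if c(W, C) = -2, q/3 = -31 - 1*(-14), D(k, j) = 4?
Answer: 106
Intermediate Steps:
q = -51 (q = 3*(-31 - 1*(-14)) = 3*(-31 + 14) = 3*(-17) = -51)
D(-4, 5) + c(-2, -6)*q = 4 - 2*(-51) = 4 + 102 = 106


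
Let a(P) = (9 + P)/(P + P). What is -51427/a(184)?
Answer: -18925136/193 ≈ -98058.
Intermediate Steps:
a(P) = (9 + P)/(2*P) (a(P) = (9 + P)/((2*P)) = (9 + P)*(1/(2*P)) = (9 + P)/(2*P))
-51427/a(184) = -51427*368/(9 + 184) = -51427/((1/2)*(1/184)*193) = -51427/193/368 = -51427*368/193 = -18925136/193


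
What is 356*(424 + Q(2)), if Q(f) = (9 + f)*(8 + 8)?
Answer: 213600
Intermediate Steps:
Q(f) = 144 + 16*f (Q(f) = (9 + f)*16 = 144 + 16*f)
356*(424 + Q(2)) = 356*(424 + (144 + 16*2)) = 356*(424 + (144 + 32)) = 356*(424 + 176) = 356*600 = 213600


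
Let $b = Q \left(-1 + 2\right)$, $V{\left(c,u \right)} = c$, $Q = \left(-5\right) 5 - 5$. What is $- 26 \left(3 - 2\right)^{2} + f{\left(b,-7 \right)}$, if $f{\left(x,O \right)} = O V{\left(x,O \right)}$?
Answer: $184$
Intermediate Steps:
$Q = -30$ ($Q = -25 - 5 = -30$)
$b = -30$ ($b = - 30 \left(-1 + 2\right) = \left(-30\right) 1 = -30$)
$f{\left(x,O \right)} = O x$
$- 26 \left(3 - 2\right)^{2} + f{\left(b,-7 \right)} = - 26 \left(3 - 2\right)^{2} - -210 = - 26 \cdot 1^{2} + 210 = \left(-26\right) 1 + 210 = -26 + 210 = 184$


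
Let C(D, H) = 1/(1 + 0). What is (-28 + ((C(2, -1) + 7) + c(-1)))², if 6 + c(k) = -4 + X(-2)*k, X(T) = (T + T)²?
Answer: 2116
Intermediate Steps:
X(T) = 4*T² (X(T) = (2*T)² = 4*T²)
C(D, H) = 1 (C(D, H) = 1/1 = 1)
c(k) = -10 + 16*k (c(k) = -6 + (-4 + (4*(-2)²)*k) = -6 + (-4 + (4*4)*k) = -6 + (-4 + 16*k) = -10 + 16*k)
(-28 + ((C(2, -1) + 7) + c(-1)))² = (-28 + ((1 + 7) + (-10 + 16*(-1))))² = (-28 + (8 + (-10 - 16)))² = (-28 + (8 - 26))² = (-28 - 18)² = (-46)² = 2116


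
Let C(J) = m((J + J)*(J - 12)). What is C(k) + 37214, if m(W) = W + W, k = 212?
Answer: 206814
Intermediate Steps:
m(W) = 2*W
C(J) = 4*J*(-12 + J) (C(J) = 2*((J + J)*(J - 12)) = 2*((2*J)*(-12 + J)) = 2*(2*J*(-12 + J)) = 4*J*(-12 + J))
C(k) + 37214 = 4*212*(-12 + 212) + 37214 = 4*212*200 + 37214 = 169600 + 37214 = 206814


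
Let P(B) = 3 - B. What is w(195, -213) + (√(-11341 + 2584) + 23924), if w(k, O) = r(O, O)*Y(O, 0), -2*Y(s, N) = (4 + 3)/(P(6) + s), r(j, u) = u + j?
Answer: 1722031/72 + 3*I*√973 ≈ 23917.0 + 93.579*I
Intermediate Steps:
r(j, u) = j + u
Y(s, N) = -7/(2*(-3 + s)) (Y(s, N) = -(4 + 3)/(2*((3 - 1*6) + s)) = -7/(2*((3 - 6) + s)) = -7/(2*(-3 + s)))
w(k, O) = -14*O/(-6 + 2*O) (w(k, O) = (O + O)*(-7/(-6 + 2*O)) = (2*O)*(-7/(-6 + 2*O)) = -14*O/(-6 + 2*O))
w(195, -213) + (√(-11341 + 2584) + 23924) = -7*(-213)/(-3 - 213) + (√(-11341 + 2584) + 23924) = -7*(-213)/(-216) + (√(-8757) + 23924) = -7*(-213)*(-1/216) + (3*I*√973 + 23924) = -497/72 + (23924 + 3*I*√973) = 1722031/72 + 3*I*√973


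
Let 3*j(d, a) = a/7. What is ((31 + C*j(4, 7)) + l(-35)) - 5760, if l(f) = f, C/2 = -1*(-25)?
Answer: -17242/3 ≈ -5747.3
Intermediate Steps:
C = 50 (C = 2*(-1*(-25)) = 2*25 = 50)
j(d, a) = a/21 (j(d, a) = (a/7)/3 = a/21)
((31 + C*j(4, 7)) + l(-35)) - 5760 = ((31 + 50*((1/21)*7)) - 35) - 5760 = ((31 + 50*(⅓)) - 35) - 5760 = ((31 + 50/3) - 35) - 5760 = (143/3 - 35) - 5760 = 38/3 - 5760 = -17242/3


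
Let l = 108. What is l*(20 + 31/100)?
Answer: 54837/25 ≈ 2193.5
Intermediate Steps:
l*(20 + 31/100) = 108*(20 + 31/100) = 108*(2031/100) = 54837/25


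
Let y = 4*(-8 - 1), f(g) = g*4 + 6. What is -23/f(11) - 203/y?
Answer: 4661/900 ≈ 5.1789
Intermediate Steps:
f(g) = 6 + 4*g (f(g) = 4*g + 6 = 6 + 4*g)
y = -36 (y = 4*(-9) = -36)
-23/f(11) - 203/y = -23/(6 + 4*11) - 203/(-36) = -23/(6 + 44) - 203*(-1/36) = -23/50 + 203/36 = 4661/900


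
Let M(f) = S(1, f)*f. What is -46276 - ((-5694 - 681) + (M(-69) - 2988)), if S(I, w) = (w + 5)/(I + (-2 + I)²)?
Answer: -39121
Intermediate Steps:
S(I, w) = (5 + w)/(I + (-2 + I)²)
M(f) = f*(5/2 + f/2) (M(f) = ((5 + f)/(1 + (-2 + 1)²))*f = ((5 + f)/(1 + (-1)²))*f = ((5 + f)/(1 + 1))*f = ((5 + f)/2)*f = (5/2 + f/2)*f = f*(5/2 + f/2))
-46276 - ((-5694 - 681) + (M(-69) - 2988)) = -46276 - ((-5694 - 681) + ((½)*(-69)*(5 - 69) - 2988)) = -46276 - (-6375 + ((½)*(-69)*(-64) - 2988)) = -46276 - (-6375 + (2208 - 2988)) = -46276 - (-6375 - 780) = -46276 - 1*(-7155) = -46276 + 7155 = -39121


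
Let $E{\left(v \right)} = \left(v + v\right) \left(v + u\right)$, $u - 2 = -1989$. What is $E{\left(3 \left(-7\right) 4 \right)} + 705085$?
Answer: $1053013$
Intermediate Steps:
$u = -1987$ ($u = 2 - 1989 = -1987$)
$E{\left(v \right)} = 2 v \left(-1987 + v\right)$ ($E{\left(v \right)} = \left(v + v\right) \left(v - 1987\right) = 2 v \left(-1987 + v\right)$)
$E{\left(3 \left(-7\right) 4 \right)} + 705085 = 2 \cdot 3 \left(-7\right) 4 \left(-1987 + 3 \left(-7\right) 4\right) + 705085 = 2 \left(\left(-21\right) 4\right) \left(-1987 - 84\right) + 705085 = 2 \left(-84\right) \left(-1987 - 84\right) + 705085 = 2 \left(-84\right) \left(-2071\right) + 705085 = 347928 + 705085 = 1053013$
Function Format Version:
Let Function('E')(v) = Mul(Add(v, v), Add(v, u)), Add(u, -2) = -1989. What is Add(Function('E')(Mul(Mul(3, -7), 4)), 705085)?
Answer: 1053013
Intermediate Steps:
u = -1987 (u = Add(2, -1989) = -1987)
Function('E')(v) = Mul(2, v, Add(-1987, v)) (Function('E')(v) = Mul(Add(v, v), Add(v, -1987)) = Mul(Mul(2, v), Add(-1987, v)) = Mul(2, v, Add(-1987, v)))
Add(Function('E')(Mul(Mul(3, -7), 4)), 705085) = Add(Mul(2, Mul(Mul(3, -7), 4), Add(-1987, Mul(Mul(3, -7), 4))), 705085) = Add(Mul(2, Mul(-21, 4), Add(-1987, Mul(-21, 4))), 705085) = Add(Mul(2, -84, Add(-1987, -84)), 705085) = Add(Mul(2, -84, -2071), 705085) = Add(347928, 705085) = 1053013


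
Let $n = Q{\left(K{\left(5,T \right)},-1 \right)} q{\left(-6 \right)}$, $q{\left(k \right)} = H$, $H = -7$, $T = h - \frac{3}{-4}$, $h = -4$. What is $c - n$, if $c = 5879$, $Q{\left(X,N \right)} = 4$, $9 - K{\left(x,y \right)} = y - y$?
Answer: $5907$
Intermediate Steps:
$T = - \frac{13}{4}$ ($T = -4 - \frac{3}{-4} = -4 - 3 \left(- \frac{1}{4}\right) = -4 - - \frac{3}{4} = -4 + \frac{3}{4} = - \frac{13}{4} \approx -3.25$)
$K{\left(x,y \right)} = 9$ ($K{\left(x,y \right)} = 9 - \left(y - y\right) = 9 - 0 = 9 + 0 = 9$)
$q{\left(k \right)} = -7$
$n = -28$ ($n = 4 \left(-7\right) = -28$)
$c - n = 5879 - -28 = 5879 + 28 = 5907$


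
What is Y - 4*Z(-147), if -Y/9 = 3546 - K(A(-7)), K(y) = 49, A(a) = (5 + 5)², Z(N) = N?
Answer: -30885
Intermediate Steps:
A(a) = 100 (A(a) = 10² = 100)
Y = -31473 (Y = -9*(3546 - 1*49) = -9*(3546 - 49) = -9*3497 = -31473)
Y - 4*Z(-147) = -31473 - 4*(-147) = -31473 + 588 = -30885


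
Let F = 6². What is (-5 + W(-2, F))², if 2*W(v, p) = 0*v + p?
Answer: 169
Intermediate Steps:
F = 36
W(v, p) = p/2 (W(v, p) = (0*v + p)/2 = (0 + p)/2 = p/2)
(-5 + W(-2, F))² = (-5 + (½)*36)² = (-5 + 18)² = 13² = 169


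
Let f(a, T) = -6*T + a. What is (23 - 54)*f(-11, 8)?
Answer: 1829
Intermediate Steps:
f(a, T) = a - 6*T
(23 - 54)*f(-11, 8) = (23 - 54)*(-11 - 6*8) = -31*(-11 - 48) = -31*(-59) = 1829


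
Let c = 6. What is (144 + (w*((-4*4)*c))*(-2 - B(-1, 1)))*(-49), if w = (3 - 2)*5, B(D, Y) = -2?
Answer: -7056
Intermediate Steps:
w = 5 (w = 1*5 = 5)
(144 + (w*((-4*4)*c))*(-2 - B(-1, 1)))*(-49) = (144 + (5*(-4*4*6))*(-2 - 1*(-2)))*(-49) = (144 + (5*(-16*6))*(-2 + 2))*(-49) = (144 + (5*(-96))*0)*(-49) = (144 - 480*0)*(-49) = (144 + 0)*(-49) = 144*(-49) = -7056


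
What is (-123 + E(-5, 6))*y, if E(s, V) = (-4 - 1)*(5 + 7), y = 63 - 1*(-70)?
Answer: -24339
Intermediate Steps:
y = 133 (y = 63 + 70 = 133)
E(s, V) = -60 (E(s, V) = -5*12 = -60)
(-123 + E(-5, 6))*y = (-123 - 60)*133 = -183*133 = -24339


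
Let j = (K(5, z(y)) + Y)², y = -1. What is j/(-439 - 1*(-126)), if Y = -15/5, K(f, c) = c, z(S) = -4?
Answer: -49/313 ≈ -0.15655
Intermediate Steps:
Y = -3 (Y = -15*⅕ = -3)
j = 49 (j = (-4 - 3)² = (-7)² = 49)
j/(-439 - 1*(-126)) = 49/(-439 - 1*(-126)) = 49/(-439 + 126) = 49/(-313) = 49*(-1/313) = -49/313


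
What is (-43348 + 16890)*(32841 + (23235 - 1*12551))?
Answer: -1151584450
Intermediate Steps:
(-43348 + 16890)*(32841 + (23235 - 1*12551)) = -26458*(32841 + (23235 - 12551)) = -26458*(32841 + 10684) = -26458*43525 = -1151584450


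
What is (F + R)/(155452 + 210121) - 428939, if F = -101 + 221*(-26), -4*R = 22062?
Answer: -313617056819/731146 ≈ -4.2894e+5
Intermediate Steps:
R = -11031/2 (R = -¼*22062 = -11031/2 ≈ -5515.5)
F = -5847 (F = -101 - 5746 = -5847)
(F + R)/(155452 + 210121) - 428939 = (-5847 - 11031/2)/(155452 + 210121) - 428939 = -22725/2/365573 - 428939 = -22725/2*1/365573 - 428939 = -22725/731146 - 428939 = -313617056819/731146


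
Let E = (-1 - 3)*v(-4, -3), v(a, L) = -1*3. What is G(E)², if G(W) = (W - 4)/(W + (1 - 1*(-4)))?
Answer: 64/289 ≈ 0.22145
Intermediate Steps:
v(a, L) = -3
E = 12 (E = (-1 - 3)*(-3) = -4*(-3) = 12)
G(W) = (-4 + W)/(5 + W) (G(W) = (-4 + W)/(W + (1 + 4)) = (-4 + W)/(W + 5) = (-4 + W)/(5 + W))
G(E)² = ((-4 + 12)/(5 + 12))² = (8/17)² = 64/289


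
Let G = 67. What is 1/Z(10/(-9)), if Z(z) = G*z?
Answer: -9/670 ≈ -0.013433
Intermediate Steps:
Z(z) = 67*z
1/Z(10/(-9)) = 1/(67*(10/(-9))) = 1/(67*(10*(-⅑))) = 1/(67*(-10/9)) = 1/(-670/9) = -9/670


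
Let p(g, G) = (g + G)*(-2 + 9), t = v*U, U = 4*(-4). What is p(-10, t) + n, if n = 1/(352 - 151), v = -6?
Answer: 121003/201 ≈ 602.00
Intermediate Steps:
U = -16
n = 1/201 ≈ 0.0049751
t = 96 (t = -6*(-16) = 96)
p(g, G) = 7*G + 7*g (p(g, G) = (G + g)*7 = 7*G + 7*g)
p(-10, t) + n = (7*96 + 7*(-10)) + 1/201 = (672 - 70) + 1/201 = 602 + 1/201 = 121003/201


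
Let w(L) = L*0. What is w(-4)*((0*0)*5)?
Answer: 0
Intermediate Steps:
w(L) = 0
w(-4)*((0*0)*5) = 0*((0*0)*5) = 0*(0*5) = 0*0 = 0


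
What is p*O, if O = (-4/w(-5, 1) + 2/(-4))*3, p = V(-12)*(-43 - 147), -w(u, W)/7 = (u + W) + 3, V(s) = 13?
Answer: 55575/7 ≈ 7939.3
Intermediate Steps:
w(u, W) = -21 - 7*W - 7*u (w(u, W) = -7*((u + W) + 3) = -7*((W + u) + 3) = -7*(3 + W + u) = -21 - 7*W - 7*u)
p = -2470 (p = 13*(-43 - 147) = 13*(-190) = -2470)
O = -45/14 (O = (-4/(-21 - 7*1 - 7*(-5)) + 2/(-4))*3 = (-4/(-21 - 7 + 35) + 2*(-1/4))*3 = (-4/7 - 1/2)*3 = -15/14*3 = -45/14 ≈ -3.2143)
p*O = -2470*(-45/14) = 55575/7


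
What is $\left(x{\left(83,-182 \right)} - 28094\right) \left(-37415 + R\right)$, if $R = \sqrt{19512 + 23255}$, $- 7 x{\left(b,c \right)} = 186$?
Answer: $1052131180 - \frac{196844 \sqrt{42767}}{7} \approx 1.0463 \cdot 10^{9}$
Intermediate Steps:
$x{\left(b,c \right)} = - \frac{186}{7}$ ($x{\left(b,c \right)} = \left(- \frac{1}{7}\right) 186 = - \frac{186}{7}$)
$R = \sqrt{42767} \approx 206.8$
$\left(x{\left(83,-182 \right)} - 28094\right) \left(-37415 + R\right) = \left(- \frac{186}{7} - 28094\right) \left(-37415 + \sqrt{42767}\right) = - \frac{196844 \left(-37415 + \sqrt{42767}\right)}{7} = 1052131180 - \frac{196844 \sqrt{42767}}{7}$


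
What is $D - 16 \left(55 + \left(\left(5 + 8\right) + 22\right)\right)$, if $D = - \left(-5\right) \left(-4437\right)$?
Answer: $-23625$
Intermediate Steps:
$D = -22185$ ($D = \left(-1\right) 22185 = -22185$)
$D - 16 \left(55 + \left(\left(5 + 8\right) + 22\right)\right) = -22185 - 16 \left(55 + \left(\left(5 + 8\right) + 22\right)\right) = -22185 - 16 \left(55 + \left(13 + 22\right)\right) = -22185 - 16 \left(55 + 35\right) = -22185 - 16 \cdot 90 = -22185 - 1440 = -23625$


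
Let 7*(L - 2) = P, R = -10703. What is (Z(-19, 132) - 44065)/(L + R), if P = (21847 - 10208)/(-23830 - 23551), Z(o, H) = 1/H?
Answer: 1929167307193/468491787192 ≈ 4.1178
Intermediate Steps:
P = -11639/47381 (P = 11639/(-47381) = 11639*(-1/47381) = -11639/47381 ≈ -0.24565)
L = 651695/331667 (L = 2 + (⅐)*(-11639/47381) = 2 - 11639/331667 = 651695/331667 ≈ 1.9649)
(Z(-19, 132) - 44065)/(L + R) = (1/132 - 44065)/(651695/331667 - 10703) = (1/132 - 44065)/(-3549180206/331667) = -5816579/132*(-331667/3549180206) = 1929167307193/468491787192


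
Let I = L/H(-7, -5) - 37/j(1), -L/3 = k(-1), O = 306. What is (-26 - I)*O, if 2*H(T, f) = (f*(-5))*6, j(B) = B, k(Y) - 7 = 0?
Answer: 86292/25 ≈ 3451.7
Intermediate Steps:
k(Y) = 7 (k(Y) = 7 + 0 = 7)
H(T, f) = -15*f (H(T, f) = ((f*(-5))*6)/2 = (-5*f*6)/2 = (-30*f)/2 = -15*f)
L = -21 (L = -3*7 = -21)
I = -932/25 (I = -21/((-15*(-5))) - 37/1 = -21/75 - 37*1 = -21*1/75 - 37 = -7/25 - 37 = -932/25 ≈ -37.280)
(-26 - I)*O = (-26 - 1*(-932/25))*306 = (-26 + 932/25)*306 = (282/25)*306 = 86292/25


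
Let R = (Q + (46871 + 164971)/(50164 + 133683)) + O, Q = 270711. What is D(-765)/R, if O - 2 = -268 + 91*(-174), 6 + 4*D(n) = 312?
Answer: 28128591/93619360718 ≈ 0.00030046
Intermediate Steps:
D(n) = 153/2 (D(n) = -3/2 + (¼)*312 = -3/2 + 78 = 153/2)
O = -16100 (O = 2 + (-268 + 91*(-174)) = 2 + (-268 - 15834) = 2 - 16102 = -16100)
R = 46809680359/183847 (R = (270711 + (46871 + 164971)/(50164 + 133683)) - 16100 = (270711 + 211842/183847) - 16100 = 49769617059/183847 - 16100 = 46809680359/183847 ≈ 2.5461e+5)
D(-765)/R = 153/(2*(46809680359/183847)) = (153/2)*(183847/46809680359) = 28128591/93619360718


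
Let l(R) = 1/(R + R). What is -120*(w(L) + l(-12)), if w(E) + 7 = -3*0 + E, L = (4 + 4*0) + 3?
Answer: 5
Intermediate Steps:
L = 7 (L = (4 + 0) + 3 = 4 + 3 = 7)
l(R) = 1/(2*R)
w(E) = -7 + E (w(E) = -7 + (-3*0 + E) = -7 + (0 + E) = -7 + E)
-120*(w(L) + l(-12)) = -120*((-7 + 7) + (½)/(-12)) = -120*(0 + (½)*(-1/12)) = -120*(0 - 1/24) = -120*(-1/24) = 5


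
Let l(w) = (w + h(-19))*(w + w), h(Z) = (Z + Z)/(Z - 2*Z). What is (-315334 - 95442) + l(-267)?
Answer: -267130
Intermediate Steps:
h(Z) = -2 (h(Z) = (2*Z)/((-Z)) = (2*Z)*(-1/Z) = -2)
l(w) = 2*w*(-2 + w) (l(w) = (w - 2)*(w + w) = (-2 + w)*(2*w) = 2*w*(-2 + w))
(-315334 - 95442) + l(-267) = (-315334 - 95442) + 2*(-267)*(-2 - 267) = -410776 + 2*(-267)*(-269) = -410776 + 143646 = -267130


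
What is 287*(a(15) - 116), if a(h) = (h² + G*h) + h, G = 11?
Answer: 82943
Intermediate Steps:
a(h) = h² + 12*h (a(h) = (h² + 11*h) + h = h² + 12*h)
287*(a(15) - 116) = 287*(15*(12 + 15) - 116) = 287*(15*27 - 116) = 287*(405 - 116) = 287*289 = 82943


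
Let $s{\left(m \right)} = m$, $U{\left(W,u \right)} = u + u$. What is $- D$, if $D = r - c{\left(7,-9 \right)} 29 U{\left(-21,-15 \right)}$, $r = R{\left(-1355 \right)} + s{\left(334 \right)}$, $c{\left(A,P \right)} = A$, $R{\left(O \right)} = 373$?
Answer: $-6797$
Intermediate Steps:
$U{\left(W,u \right)} = 2 u$
$r = 707$ ($r = 373 + 334 = 707$)
$D = 6797$ ($D = 707 - 7 \cdot 29 \cdot 2 \left(-15\right) = 707 - 7 \cdot 29 \left(-30\right) = 707 - 7 \left(-870\right) = 707 - -6090 = 707 + 6090 = 6797$)
$- D = \left(-1\right) 6797 = -6797$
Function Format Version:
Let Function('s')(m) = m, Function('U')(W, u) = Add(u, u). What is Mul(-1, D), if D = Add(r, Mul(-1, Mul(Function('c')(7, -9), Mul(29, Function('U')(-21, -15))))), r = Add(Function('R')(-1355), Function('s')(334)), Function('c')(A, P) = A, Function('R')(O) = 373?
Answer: -6797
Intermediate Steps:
Function('U')(W, u) = Mul(2, u)
r = 707 (r = Add(373, 334) = 707)
D = 6797 (D = Add(707, Mul(-1, Mul(7, Mul(29, Mul(2, -15))))) = Add(707, Mul(-1, Mul(7, Mul(29, -30)))) = Add(707, Mul(-1, Mul(7, -870))) = Add(707, Mul(-1, -6090)) = Add(707, 6090) = 6797)
Mul(-1, D) = Mul(-1, 6797) = -6797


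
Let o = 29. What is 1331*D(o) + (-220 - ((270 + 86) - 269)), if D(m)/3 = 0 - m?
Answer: -116104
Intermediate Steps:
D(m) = -3*m (D(m) = 3*(0 - m) = 3*(-m) = -3*m)
1331*D(o) + (-220 - ((270 + 86) - 269)) = 1331*(-3*29) + (-220 - ((270 + 86) - 269)) = 1331*(-87) + (-220 - (356 - 269)) = -115797 + (-220 - 1*87) = -115797 + (-220 - 87) = -115797 - 307 = -116104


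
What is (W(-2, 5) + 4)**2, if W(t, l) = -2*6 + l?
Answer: 9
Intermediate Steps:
W(t, l) = -12 + l
(W(-2, 5) + 4)**2 = ((-12 + 5) + 4)**2 = (-7 + 4)**2 = (-3)**2 = 9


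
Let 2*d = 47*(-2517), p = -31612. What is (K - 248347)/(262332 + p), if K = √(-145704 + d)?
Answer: -248347/230720 + 3*I*√91046/461440 ≈ -1.0764 + 0.0019617*I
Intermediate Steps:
d = -118299/2 (d = (47*(-2517))/2 = (½)*(-118299) = -118299/2 ≈ -59150.)
K = 3*I*√91046/2 (K = √(-145704 - 118299/2) = √(-409707/2) = 3*I*√91046/2 ≈ 452.61*I)
(K - 248347)/(262332 + p) = (3*I*√91046/2 - 248347)/(262332 - 31612) = (-248347 + 3*I*√91046/2)/230720 = (-248347 + 3*I*√91046/2)*(1/230720) = -248347/230720 + 3*I*√91046/461440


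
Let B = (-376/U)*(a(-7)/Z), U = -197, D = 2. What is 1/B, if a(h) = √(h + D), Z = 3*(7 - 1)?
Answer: -1773*I*√5/940 ≈ -4.2176*I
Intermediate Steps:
Z = 18 (Z = 3*6 = 18)
a(h) = √(2 + h) (a(h) = √(h + 2) = √(2 + h))
B = 188*I*√5/1773 (B = (-376/(-197))*(√(2 - 7)/18) = (-376*(-1/197))*(√(-5)*(1/18)) = 376*((I*√5)*(1/18))/197 = 376*(I*√5/18)/197 = 188*I*√5/1773 ≈ 0.2371*I)
1/B = 1/(188*I*√5/1773) = -1773*I*√5/940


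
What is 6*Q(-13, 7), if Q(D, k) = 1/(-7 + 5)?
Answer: -3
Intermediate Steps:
Q(D, k) = -½ (Q(D, k) = 1/(-2) = -½)
6*Q(-13, 7) = 6*(-½) = -3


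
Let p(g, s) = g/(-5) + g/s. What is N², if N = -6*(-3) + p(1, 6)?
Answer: 290521/900 ≈ 322.80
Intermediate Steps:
p(g, s) = -g/5 + g/s (p(g, s) = g*(-⅕) + g/s = -g/5 + g/s)
N = 539/30 (N = -6*(-3) + (-⅕*1 + 1/6) = 18 + (-⅕ + 1*(⅙)) = 18 + (-⅕ + ⅙) = 18 - 1/30 = 539/30 ≈ 17.967)
N² = (539/30)² = 290521/900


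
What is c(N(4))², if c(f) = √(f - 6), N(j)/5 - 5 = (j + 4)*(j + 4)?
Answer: 339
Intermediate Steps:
N(j) = 25 + 5*(4 + j)² (N(j) = 25 + 5*((j + 4)*(j + 4)) = 25 + 5*((4 + j)*(4 + j)) = 25 + 5*(4 + j)²)
c(f) = √(-6 + f)
c(N(4))² = (√(-6 + (25 + 5*(4 + 4)²)))² = (√(-6 + (25 + 5*8²)))² = (√(-6 + (25 + 5*64)))² = (√(-6 + (25 + 320)))² = (√(-6 + 345))² = (√339)² = 339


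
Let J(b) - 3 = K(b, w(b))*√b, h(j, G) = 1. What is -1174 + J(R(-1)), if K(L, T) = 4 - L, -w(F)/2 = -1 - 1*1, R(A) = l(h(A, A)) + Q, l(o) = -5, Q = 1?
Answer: -1171 + 16*I ≈ -1171.0 + 16.0*I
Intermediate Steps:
R(A) = -4 (R(A) = -5 + 1 = -4)
w(F) = 4 (w(F) = -2*(-1 - 1*1) = -2*(-1 - 1) = -2*(-2) = 4)
J(b) = 3 + √b*(4 - b) (J(b) = 3 + (4 - b)*√b = 3 + √b*(4 - b))
-1174 + J(R(-1)) = -1174 + (3 + √(-4)*(4 - 1*(-4))) = -1174 + (3 + (2*I)*(4 + 4)) = -1174 + (3 + (2*I)*8) = -1174 + (3 + 16*I) = -1171 + 16*I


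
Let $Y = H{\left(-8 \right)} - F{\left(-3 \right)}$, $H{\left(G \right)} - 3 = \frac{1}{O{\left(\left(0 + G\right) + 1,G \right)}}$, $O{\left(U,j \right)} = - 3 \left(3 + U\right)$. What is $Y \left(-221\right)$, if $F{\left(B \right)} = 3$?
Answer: $- \frac{221}{12} \approx -18.417$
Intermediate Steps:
$O{\left(U,j \right)} = -9 - 3 U$
$H{\left(G \right)} = 3 + \frac{1}{-12 - 3 G}$ ($H{\left(G \right)} = 3 + \frac{1}{-9 - 3 \left(\left(0 + G\right) + 1\right)} = 3 + \frac{1}{-9 - 3 \left(G + 1\right)} = 3 + \frac{1}{-9 - 3 \left(1 + G\right)} = 3 + \frac{1}{-9 - \left(3 + 3 G\right)} = 3 + \frac{1}{-12 - 3 G}$)
$Y = \frac{1}{12}$ ($Y = \frac{35 + 9 \left(-8\right)}{3 \left(4 - 8\right)} - 3 = \frac{35 - 72}{3 \left(-4\right)} - 3 = \frac{1}{3} \left(- \frac{1}{4}\right) \left(-37\right) - 3 = \frac{37}{12} - 3 = \frac{1}{12} \approx 0.083333$)
$Y \left(-221\right) = \frac{1}{12} \left(-221\right) = - \frac{221}{12}$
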